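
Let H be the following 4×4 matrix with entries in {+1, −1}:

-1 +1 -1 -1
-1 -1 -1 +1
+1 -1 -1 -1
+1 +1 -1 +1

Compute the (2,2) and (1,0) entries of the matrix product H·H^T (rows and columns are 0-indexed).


Row 0 of H: [-1, 1, -1, -1].
Row 1 of H: [-1, -1, -1, 1].
Row 2 of H: [1, -1, -1, -1].
(H·H^T)[2][2] = Σ_j H[2][j]·H[2][j] = (1)² + (-1)² + (-1)² + (-1)² = 1 + 1 + 1 + 1 = 4.
(H·H^T)[1][0] = Σ_j H[1][j]·H[0][j] = (-1)·(-1) + (-1)·(1) + (-1)·(-1) + (1)·(-1) = 1 + -1 + 1 + -1 = 0.
So rows 1 and 0 are orthogonal; the diagonal entry equals n = 4.

(2,2) entry = 4; (1,0) entry = 0.


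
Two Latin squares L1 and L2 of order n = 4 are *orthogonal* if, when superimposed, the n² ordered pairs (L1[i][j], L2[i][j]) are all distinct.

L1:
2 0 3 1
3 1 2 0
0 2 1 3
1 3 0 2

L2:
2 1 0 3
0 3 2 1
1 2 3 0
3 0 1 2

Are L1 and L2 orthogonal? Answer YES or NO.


Form the n² = 16 superimposed pairs (L1[i][j], L2[i][j]), row by row (rows and columns indexed from 0):
row 0: (2,2) (0,1) (3,0) (1,3)
row 1: (3,0) (1,3) (2,2) (0,1)
row 2: (0,1) (2,2) (1,3) (3,0)
row 3: (1,3) (3,0) (0,1) (2,2)
Orthogonality requires all 16 pairs distinct.
But the pair (3,0) repeats: cell (0,2) has L1 = 3, L2 = 0, and cell (1,0) has L1 = 3, L2 = 0.
A repeated pair means some other pair never occurs (only 4 distinct pairs out of 16), so the squares are not orthogonal.
Conclusion: NO.

NO


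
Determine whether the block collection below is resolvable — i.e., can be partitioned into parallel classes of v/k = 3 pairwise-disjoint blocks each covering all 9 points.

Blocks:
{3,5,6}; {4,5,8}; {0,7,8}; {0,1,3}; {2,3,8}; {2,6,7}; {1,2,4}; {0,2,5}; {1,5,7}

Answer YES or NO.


v = 9, block size k = 3, number of blocks = 9.
For resolvability, blocks must partition into parallel classes of size v/k = 3.
Total blocks must therefore be a multiple of 3: 9 = 3·3 + 0 ⇒ divisible ✓.
Consider block {2,3,8}. The only other block(s) in the collection disjoint from it are {1,5,7} — just 1 block(s). Any parallel class containing {2,3,8} would need 2 other blocks each disjoint from it, so no parallel class of size 3 can contain {2,3,8}.
Since every block must belong to some parallel class in a resolution, the collection cannot be partitioned into parallel classes.
Resolvable? NO.

NO


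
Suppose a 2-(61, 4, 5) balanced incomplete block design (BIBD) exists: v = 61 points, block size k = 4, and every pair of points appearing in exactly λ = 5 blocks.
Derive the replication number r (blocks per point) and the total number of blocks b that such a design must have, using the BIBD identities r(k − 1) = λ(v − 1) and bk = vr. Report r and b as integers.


Any 2-(v, k, λ) BIBD satisfies two necessary conditions:
  (i)  Each point sits in r blocks, and counting incidences through any fixed point gives r(k − 1) = λ(v − 1), so r = λ(v − 1)/(k − 1).
  (ii) Total incidences bk = vr, so b = vr/k.
Step 1: r = λ(v − 1)/(k − 1) = 5·(61 − 1)/(4 − 1) = 5·60/3 = 300/3 = 100.
Step 2: b = vr/k = 61·100/4 = 6100/4 = 1525.
Check integrality: r = 100 ∈ Z ✓, b = 1525 ∈ Z ✓.
(These identities are necessary conditions: they determine r and b for any design with these parameters, but do not by themselves prove that one exists.)

r = 100, b = 1525.


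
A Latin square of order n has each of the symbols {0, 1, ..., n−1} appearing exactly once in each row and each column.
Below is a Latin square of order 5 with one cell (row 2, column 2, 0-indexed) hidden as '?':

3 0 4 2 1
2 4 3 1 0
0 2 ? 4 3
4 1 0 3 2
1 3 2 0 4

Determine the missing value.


Row 2 contains symbols [0, 2, 3, 4] — missing [1].
Column 2 contains symbols [0, 2, 3, 4] — missing [1].
The missing symbol must appear in both missing sets; intersection = [1].
Therefore the hidden value is 1.

Missing value = 1.


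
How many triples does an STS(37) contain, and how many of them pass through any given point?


An STS(v) is a 2-(v, 3, 1) BIBD: block size k = 3, λ = 1.
Replication: r(k − 1) = λ(v − 1) ⇒ r·2 = 37 − 1 = 36 ⇒ r = 18.
Block count: b = v(v − 1)/6 = 37·36/6 = 1332/6 = 222.

r = 18, b = 222.


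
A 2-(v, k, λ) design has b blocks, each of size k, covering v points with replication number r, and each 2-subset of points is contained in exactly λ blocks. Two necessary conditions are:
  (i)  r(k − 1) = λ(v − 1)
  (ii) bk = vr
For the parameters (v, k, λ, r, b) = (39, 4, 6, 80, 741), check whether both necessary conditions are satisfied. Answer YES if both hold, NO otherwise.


Condition (i): r(k − 1) = 80·3 = 240; λ(v − 1) = 6·38 = 228. Match? NO.
Condition (ii): bk = 741·4 = 2964; vr = 39·80 = 3120. Match? NO.
Both conditions hold? NO.

NO


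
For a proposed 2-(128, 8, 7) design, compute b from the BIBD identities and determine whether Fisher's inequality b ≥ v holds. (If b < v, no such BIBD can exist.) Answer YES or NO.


b = λv(v − 1)/(k(k − 1)) = 7·128·127/(8·7) = 113792/56 = 2032.
Compare with v = 128: b ≥ v, so Fisher's inequality holds.

YES


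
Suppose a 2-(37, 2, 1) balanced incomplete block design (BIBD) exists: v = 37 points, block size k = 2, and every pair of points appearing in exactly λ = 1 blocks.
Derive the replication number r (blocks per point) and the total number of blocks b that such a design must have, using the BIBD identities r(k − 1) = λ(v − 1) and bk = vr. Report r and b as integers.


Any 2-(v, k, λ) BIBD satisfies two necessary conditions:
  (i)  Each point sits in r blocks, and counting incidences through any fixed point gives r(k − 1) = λ(v − 1), so r = λ(v − 1)/(k − 1).
  (ii) Total incidences bk = vr, so b = vr/k.
Step 1: r = λ(v − 1)/(k − 1) = 1·(37 − 1)/(2 − 1) = 1·36/1 = 36/1 = 36.
Step 2: b = vr/k = 37·36/2 = 1332/2 = 666.
Check integrality: r = 36 ∈ Z ✓, b = 666 ∈ Z ✓.
(These identities are necessary conditions: they determine r and b for any design with these parameters, but do not by themselves prove that one exists.)

r = 36, b = 666.


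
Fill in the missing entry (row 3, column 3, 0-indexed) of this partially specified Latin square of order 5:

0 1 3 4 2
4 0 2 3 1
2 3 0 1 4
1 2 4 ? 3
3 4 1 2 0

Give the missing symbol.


Row 3 contains symbols [1, 2, 3, 4] — missing [0].
Column 3 contains symbols [1, 2, 3, 4] — missing [0].
The missing symbol must appear in both missing sets; intersection = [0].
Therefore the hidden value is 0.

Missing value = 0.


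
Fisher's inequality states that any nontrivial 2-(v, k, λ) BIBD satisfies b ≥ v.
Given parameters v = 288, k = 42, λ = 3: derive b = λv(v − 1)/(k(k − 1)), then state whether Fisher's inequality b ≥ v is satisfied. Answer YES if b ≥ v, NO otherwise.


r = λ(v − 1)/(k − 1) = 3·287/41 = 21.
b = vr/k = 288·21/42 = 144.
Fisher's inequality: b ≥ v ⇔ 144 ≥ 288? NO.

NO


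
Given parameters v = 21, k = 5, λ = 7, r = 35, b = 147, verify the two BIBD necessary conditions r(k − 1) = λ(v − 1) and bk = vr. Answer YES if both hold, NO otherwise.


Condition (i): r(k − 1) = 35·4 = 140; λ(v − 1) = 7·20 = 140. Match? YES.
Condition (ii): bk = 147·5 = 735; vr = 21·35 = 735. Match? YES.
Both conditions hold? YES.

YES


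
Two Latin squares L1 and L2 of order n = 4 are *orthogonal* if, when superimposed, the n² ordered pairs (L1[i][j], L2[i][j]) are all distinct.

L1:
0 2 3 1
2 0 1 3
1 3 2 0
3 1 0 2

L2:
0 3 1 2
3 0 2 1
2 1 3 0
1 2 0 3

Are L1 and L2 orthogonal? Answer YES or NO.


Form the n² = 16 superimposed pairs (L1[i][j], L2[i][j]), row by row (rows and columns indexed from 0):
row 0: (0,0) (2,3) (3,1) (1,2)
row 1: (2,3) (0,0) (1,2) (3,1)
row 2: (1,2) (3,1) (2,3) (0,0)
row 3: (3,1) (1,2) (0,0) (2,3)
Orthogonality requires all 16 pairs distinct.
But the pair (2,3) repeats: cell (0,1) has L1 = 2, L2 = 3, and cell (1,0) has L1 = 2, L2 = 3.
A repeated pair means some other pair never occurs (only 4 distinct pairs out of 16), so the squares are not orthogonal.
Conclusion: NO.

NO


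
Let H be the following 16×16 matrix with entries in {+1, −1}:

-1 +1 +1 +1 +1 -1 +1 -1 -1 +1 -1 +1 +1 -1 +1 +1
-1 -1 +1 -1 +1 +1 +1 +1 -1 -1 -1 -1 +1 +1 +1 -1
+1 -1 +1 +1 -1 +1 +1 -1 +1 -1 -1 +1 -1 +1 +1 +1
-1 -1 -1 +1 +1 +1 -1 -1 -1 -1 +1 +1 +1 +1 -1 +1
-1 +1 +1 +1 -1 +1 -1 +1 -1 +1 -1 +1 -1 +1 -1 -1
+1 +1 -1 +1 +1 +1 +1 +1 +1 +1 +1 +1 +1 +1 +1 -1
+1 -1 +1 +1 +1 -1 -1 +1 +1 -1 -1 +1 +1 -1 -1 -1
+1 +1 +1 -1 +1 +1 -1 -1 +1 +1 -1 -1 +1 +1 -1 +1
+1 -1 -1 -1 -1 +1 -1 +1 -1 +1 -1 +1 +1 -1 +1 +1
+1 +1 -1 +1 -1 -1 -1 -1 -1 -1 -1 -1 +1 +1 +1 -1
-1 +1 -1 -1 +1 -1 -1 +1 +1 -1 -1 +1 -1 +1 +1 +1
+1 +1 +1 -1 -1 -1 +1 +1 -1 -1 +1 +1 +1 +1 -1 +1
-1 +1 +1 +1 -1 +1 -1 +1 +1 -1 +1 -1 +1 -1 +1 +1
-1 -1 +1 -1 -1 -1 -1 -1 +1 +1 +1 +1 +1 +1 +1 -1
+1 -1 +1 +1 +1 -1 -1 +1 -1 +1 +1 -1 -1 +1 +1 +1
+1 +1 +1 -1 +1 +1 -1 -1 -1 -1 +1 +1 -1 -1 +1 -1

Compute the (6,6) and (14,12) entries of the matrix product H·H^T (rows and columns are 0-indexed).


Row 6 of H: [1, -1, 1, 1, 1, -1, -1, 1, 1, -1, -1, 1, 1, -1, -1, -1].
Row 12 of H: [-1, 1, 1, 1, -1, 1, -1, 1, 1, -1, 1, -1, 1, -1, 1, 1].
Row 14 of H: [1, -1, 1, 1, 1, -1, -1, 1, -1, 1, 1, -1, -1, 1, 1, 1].
(H·H^T)[6][6] = Σ_j H[6][j]·H[6][j] = (1)² + (-1)² + (1)² + (1)² + (1)² + (-1)² + (-1)² + (1)² + (1)² + (-1)² + (-1)² + (1)² + (1)² + (-1)² + (-1)² + (-1)² = 1 + 1 + 1 + 1 + 1 + 1 + 1 + 1 + 1 + 1 + 1 + 1 + 1 + 1 + 1 + 1 = 16.
(H·H^T)[14][12] = Σ_j H[14][j]·H[12][j] = (1)·(-1) + (-1)·(1) + (1)·(1) + (1)·(1) + (1)·(-1) + (-1)·(1) + (-1)·(-1) + (1)·(1) + (-1)·(1) + (1)·(-1) + (1)·(1) + (-1)·(-1) + (-1)·(1) + (1)·(-1) + (1)·(1) + (1)·(1) = -1 + -1 + 1 + 1 + -1 + -1 + 1 + 1 + -1 + -1 + 1 + 1 + -1 + -1 + 1 + 1 = 0.
So rows 14 and 12 are orthogonal; the diagonal entry equals n = 16.

(6,6) entry = 16; (14,12) entry = 0.


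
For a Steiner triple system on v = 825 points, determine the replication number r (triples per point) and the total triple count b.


An STS(v) is a 2-(v, 3, 1) BIBD: block size k = 3, λ = 1.
Replication: r(k − 1) = λ(v − 1) ⇒ r·2 = 825 − 1 = 824 ⇒ r = 412.
Block count: bk = vr ⇒ b·3 = 825·412 = 339900 ⇒ b = 113300.

r = 412, b = 113300.


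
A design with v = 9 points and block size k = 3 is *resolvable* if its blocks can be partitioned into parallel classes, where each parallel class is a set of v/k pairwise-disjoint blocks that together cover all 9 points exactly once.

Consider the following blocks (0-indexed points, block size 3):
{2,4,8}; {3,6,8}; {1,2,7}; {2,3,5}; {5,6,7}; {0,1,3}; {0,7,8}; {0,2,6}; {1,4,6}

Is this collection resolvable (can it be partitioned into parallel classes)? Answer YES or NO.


v = 9, block size k = 3, number of blocks = 9.
For resolvability, blocks must partition into parallel classes of size v/k = 3.
Total blocks must therefore be a multiple of 3: 9 = 3·3 + 0 ⇒ divisible ✓.
Consider block {3,6,8}. The only other block(s) in the collection disjoint from it are {1,2,7} — just 1 block(s). Any parallel class containing {3,6,8} would need 2 other blocks each disjoint from it, so no parallel class of size 3 can contain {3,6,8}.
Since every block must belong to some parallel class in a resolution, the collection cannot be partitioned into parallel classes.
Resolvable? NO.

NO


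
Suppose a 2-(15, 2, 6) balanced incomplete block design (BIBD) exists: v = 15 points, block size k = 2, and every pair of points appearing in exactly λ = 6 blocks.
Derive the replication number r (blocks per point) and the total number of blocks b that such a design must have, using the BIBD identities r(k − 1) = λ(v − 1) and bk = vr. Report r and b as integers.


Any 2-(v, k, λ) BIBD satisfies two necessary conditions:
  (i)  Each point sits in r blocks, and counting incidences through any fixed point gives r(k − 1) = λ(v − 1), so r = λ(v − 1)/(k − 1).
  (ii) Total incidences bk = vr, so b = vr/k.
Step 1: r = λ(v − 1)/(k − 1) = 6·(15 − 1)/(2 − 1) = 6·14/1 = 84/1 = 84.
Step 2: b = vr/k = 15·84/2 = 1260/2 = 630.
Check integrality: r = 84 ∈ Z ✓, b = 630 ∈ Z ✓.
(These identities are necessary conditions: they determine r and b for any design with these parameters, but do not by themselves prove that one exists.)

r = 84, b = 630.


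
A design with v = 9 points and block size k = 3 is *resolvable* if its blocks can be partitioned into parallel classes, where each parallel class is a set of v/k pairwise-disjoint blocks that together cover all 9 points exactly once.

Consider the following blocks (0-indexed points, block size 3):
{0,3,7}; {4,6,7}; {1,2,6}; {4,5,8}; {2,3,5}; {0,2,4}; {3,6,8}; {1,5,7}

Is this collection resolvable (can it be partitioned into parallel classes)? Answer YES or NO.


v = 9, block size k = 3, number of blocks = 8.
For resolvability, blocks must partition into parallel classes of size v/k = 3.
Total blocks must therefore be a multiple of 3: 8 = 3·2 + 2 ⇒ not divisible ✗.
Resolvable? NO.

NO


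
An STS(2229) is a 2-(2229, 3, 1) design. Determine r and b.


An STS(v) is a 2-(v, 3, 1) BIBD: block size k = 3, λ = 1.
Replication: r(k − 1) = λ(v − 1) ⇒ r·2 = 2229 − 1 = 2228 ⇒ r = 1114.
Block count: bk = vr ⇒ b·3 = 2229·1114 = 2483106 ⇒ b = 827702.
(Check via b = v(v − 1)/6 = 2229·2228/6 = 4966212/6 = 827702.)

r = 1114, b = 827702.


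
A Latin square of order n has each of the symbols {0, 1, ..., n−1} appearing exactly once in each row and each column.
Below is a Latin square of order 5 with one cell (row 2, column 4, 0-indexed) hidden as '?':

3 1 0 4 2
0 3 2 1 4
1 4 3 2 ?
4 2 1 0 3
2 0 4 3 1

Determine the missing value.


Row 2 contains symbols [1, 2, 3, 4] — missing [0].
Column 4 contains symbols [1, 2, 3, 4] — missing [0].
The missing symbol must appear in both missing sets; intersection = [0].
Therefore the hidden value is 0.

Missing value = 0.


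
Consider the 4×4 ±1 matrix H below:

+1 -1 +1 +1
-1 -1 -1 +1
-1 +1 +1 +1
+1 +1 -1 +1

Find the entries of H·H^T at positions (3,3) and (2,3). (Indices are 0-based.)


Row 2 of H: [-1, 1, 1, 1].
Row 3 of H: [1, 1, -1, 1].
(H·H^T)[3][3] = Σ_j H[3][j]·H[3][j] = (1)² + (1)² + (-1)² + (1)² = 1 + 1 + 1 + 1 = 4.
(H·H^T)[2][3] = Σ_j H[2][j]·H[3][j] = (-1)·(1) + (1)·(1) + (1)·(-1) + (1)·(1) = -1 + 1 + -1 + 1 = 0.
So rows 2 and 3 are orthogonal; the diagonal entry equals n = 4.

(3,3) entry = 4; (2,3) entry = 0.


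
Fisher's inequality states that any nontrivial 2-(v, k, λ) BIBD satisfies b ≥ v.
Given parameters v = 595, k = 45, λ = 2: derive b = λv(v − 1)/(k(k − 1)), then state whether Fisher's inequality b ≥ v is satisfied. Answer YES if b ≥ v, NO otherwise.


r = λ(v − 1)/(k − 1) = 2·594/44 = 27.
b = vr/k = 595·27/45 = 357.
Fisher's inequality: b ≥ v ⇔ 357 ≥ 595? NO.

NO


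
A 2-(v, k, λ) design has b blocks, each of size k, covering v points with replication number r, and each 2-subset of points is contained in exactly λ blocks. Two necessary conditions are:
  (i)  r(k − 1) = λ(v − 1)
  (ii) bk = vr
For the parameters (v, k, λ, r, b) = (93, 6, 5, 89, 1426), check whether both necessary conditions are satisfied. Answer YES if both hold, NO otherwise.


Condition (i): r(k − 1) = 89·5 = 445; λ(v − 1) = 5·92 = 460. Match? NO.
Condition (ii): bk = 1426·6 = 8556; vr = 93·89 = 8277. Match? NO.
Both conditions hold? NO.

NO


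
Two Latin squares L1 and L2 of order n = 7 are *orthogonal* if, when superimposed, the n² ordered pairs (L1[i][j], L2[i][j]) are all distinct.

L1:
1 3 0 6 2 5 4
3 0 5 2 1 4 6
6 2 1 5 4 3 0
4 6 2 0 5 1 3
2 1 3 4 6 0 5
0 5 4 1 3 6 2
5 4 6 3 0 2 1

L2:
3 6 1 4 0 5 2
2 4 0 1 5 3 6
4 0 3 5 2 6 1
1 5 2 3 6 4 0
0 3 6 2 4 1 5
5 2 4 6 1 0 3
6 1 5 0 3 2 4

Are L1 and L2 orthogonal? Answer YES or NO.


Form the n² = 49 superimposed pairs (L1[i][j], L2[i][j]), row by row (rows and columns indexed from 0):
row 0: (1,3) (3,6) (0,1) (6,4) (2,0) (5,5) (4,2)
row 1: (3,2) (0,4) (5,0) (2,1) (1,5) (4,3) (6,6)
row 2: (6,4) (2,0) (1,3) (5,5) (4,2) (3,6) (0,1)
row 3: (4,1) (6,5) (2,2) (0,3) (5,6) (1,4) (3,0)
row 4: (2,0) (1,3) (3,6) (4,2) (6,4) (0,1) (5,5)
row 5: (0,5) (5,2) (4,4) (1,6) (3,1) (6,0) (2,3)
row 6: (5,6) (4,1) (6,5) (3,0) (0,3) (2,2) (1,4)
Orthogonality requires all 49 pairs distinct.
But the pair (6,4) repeats: cell (0,3) has L1 = 6, L2 = 4, and cell (2,0) has L1 = 6, L2 = 4.
A repeated pair means some other pair never occurs (only 28 distinct pairs out of 49), so the squares are not orthogonal.
Conclusion: NO.

NO


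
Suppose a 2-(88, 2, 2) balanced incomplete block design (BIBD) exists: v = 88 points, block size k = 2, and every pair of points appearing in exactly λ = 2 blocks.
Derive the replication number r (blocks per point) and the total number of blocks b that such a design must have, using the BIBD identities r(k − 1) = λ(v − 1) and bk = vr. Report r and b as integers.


Any 2-(v, k, λ) BIBD satisfies two necessary conditions:
  (i)  Each point sits in r blocks, and counting incidences through any fixed point gives r(k − 1) = λ(v − 1), so r = λ(v − 1)/(k − 1).
  (ii) Total incidences bk = vr, so b = vr/k.
Step 1: r = λ(v − 1)/(k − 1) = 2·(88 − 1)/(2 − 1) = 2·87/1 = 174/1 = 174.
Step 2: b = vr/k = 88·174/2 = 15312/2 = 7656.
Check integrality: r = 174 ∈ Z ✓, b = 7656 ∈ Z ✓.
(These identities are necessary conditions: they determine r and b for any design with these parameters, but do not by themselves prove that one exists.)

r = 174, b = 7656.


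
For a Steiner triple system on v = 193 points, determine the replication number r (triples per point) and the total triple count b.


An STS(v) is a 2-(v, 3, 1) BIBD: block size k = 3, λ = 1.
Replication: r(k − 1) = λ(v − 1) ⇒ r·2 = 193 − 1 = 192 ⇒ r = 96.
Block count: b = v(v − 1)/6 = 193·192/6 = 37056/6 = 6176.
(Check via bk = vr: 6176·3 = 18528 = 193·96 = 18528 ✓.)

r = 96, b = 6176.


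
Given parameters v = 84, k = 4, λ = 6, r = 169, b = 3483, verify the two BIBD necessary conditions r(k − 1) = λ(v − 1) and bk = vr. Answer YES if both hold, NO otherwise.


Condition (i): r(k − 1) = 169·3 = 507; λ(v − 1) = 6·83 = 498. Match? NO.
Condition (ii): bk = 3483·4 = 13932; vr = 84·169 = 14196. Match? NO.
Both conditions hold? NO.

NO


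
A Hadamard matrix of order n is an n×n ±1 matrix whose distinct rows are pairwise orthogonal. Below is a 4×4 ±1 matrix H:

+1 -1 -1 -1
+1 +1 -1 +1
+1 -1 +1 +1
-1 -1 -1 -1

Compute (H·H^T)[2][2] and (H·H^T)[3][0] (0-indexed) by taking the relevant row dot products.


Row 0 of H: [1, -1, -1, -1].
Row 2 of H: [1, -1, 1, 1].
Row 3 of H: [-1, -1, -1, -1].
(H·H^T)[2][2] = Σ_j H[2][j]·H[2][j] = (1)² + (-1)² + (1)² + (1)² = 1 + 1 + 1 + 1 = 4.
(H·H^T)[3][0] = Σ_j H[3][j]·H[0][j] = (-1)·(1) + (-1)·(-1) + (-1)·(-1) + (-1)·(-1) = -1 + 1 + 1 + 1 = 2.
Rows 3 and 0 are not orthogonal (dot product = 2 ≠ 0), so H is not a Hadamard matrix.

(2,2) entry = 4; (3,0) entry = 2.


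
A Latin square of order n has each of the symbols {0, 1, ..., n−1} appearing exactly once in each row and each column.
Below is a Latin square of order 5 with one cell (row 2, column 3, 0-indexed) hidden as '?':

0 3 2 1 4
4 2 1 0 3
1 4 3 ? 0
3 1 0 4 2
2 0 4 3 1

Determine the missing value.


Row 2 contains symbols [0, 1, 3, 4] — missing [2].
Column 3 contains symbols [0, 1, 3, 4] — missing [2].
The missing symbol must appear in both missing sets; intersection = [2].
Therefore the hidden value is 2.

Missing value = 2.


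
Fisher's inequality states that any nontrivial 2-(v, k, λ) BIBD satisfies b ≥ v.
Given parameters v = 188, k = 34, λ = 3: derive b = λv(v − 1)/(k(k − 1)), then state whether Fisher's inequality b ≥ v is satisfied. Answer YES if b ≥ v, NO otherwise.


b = λv(v − 1)/(k(k − 1)) = 3·188·187/(34·33) = 105468/1122 = 94.
Compare with v = 188: b < v, so Fisher's inequality fails.

NO


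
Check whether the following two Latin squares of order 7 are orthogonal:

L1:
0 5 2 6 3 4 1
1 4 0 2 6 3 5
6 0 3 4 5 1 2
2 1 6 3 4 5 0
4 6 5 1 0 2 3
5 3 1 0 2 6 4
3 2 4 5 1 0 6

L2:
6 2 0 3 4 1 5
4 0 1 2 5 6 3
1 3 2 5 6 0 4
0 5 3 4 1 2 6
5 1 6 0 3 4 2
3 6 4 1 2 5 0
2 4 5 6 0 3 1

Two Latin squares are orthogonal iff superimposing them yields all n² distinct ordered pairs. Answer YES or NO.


Form the n² = 49 superimposed pairs (L1[i][j], L2[i][j]), row by row (rows and columns indexed from 0):
row 0: (0,6) (5,2) (2,0) (6,3) (3,4) (4,1) (1,5)
row 1: (1,4) (4,0) (0,1) (2,2) (6,5) (3,6) (5,3)
row 2: (6,1) (0,3) (3,2) (4,5) (5,6) (1,0) (2,4)
row 3: (2,0) (1,5) (6,3) (3,4) (4,1) (5,2) (0,6)
row 4: (4,5) (6,1) (5,6) (1,0) (0,3) (2,4) (3,2)
row 5: (5,3) (3,6) (1,4) (0,1) (2,2) (6,5) (4,0)
row 6: (3,2) (2,4) (4,5) (5,6) (1,0) (0,3) (6,1)
Orthogonality requires all 49 pairs distinct.
But the pair (2,0) repeats: cell (0,2) has L1 = 2, L2 = 0, and cell (3,0) has L1 = 2, L2 = 0.
A repeated pair means some other pair never occurs (only 21 distinct pairs out of 49), so the squares are not orthogonal.
Conclusion: NO.

NO


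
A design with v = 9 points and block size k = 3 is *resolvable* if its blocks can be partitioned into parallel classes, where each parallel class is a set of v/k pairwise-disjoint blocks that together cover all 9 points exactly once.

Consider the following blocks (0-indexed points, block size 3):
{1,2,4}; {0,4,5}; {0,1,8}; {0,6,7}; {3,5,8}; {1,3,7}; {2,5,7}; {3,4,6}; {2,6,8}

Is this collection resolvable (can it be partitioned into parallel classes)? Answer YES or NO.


v = 9, block size k = 3, number of blocks = 9.
For resolvability, blocks must partition into parallel classes of size v/k = 3.
Total blocks must therefore be a multiple of 3: 9 = 3·3 + 0 ⇒ divisible ✓.
Greedy packing gives 3 candidate class(es). Each should be a full parallel class (size 3, covers all 9 points).
  Class 1 (3 blocks): {1,2,4}; {0,6,7}; {3,5,8}. Points covered: [0, 1, 2, 3, 4, 5, 6, 7, 8].
  Class 2 (3 blocks): {0,4,5}; {1,3,7}; {2,6,8}. Points covered: [0, 1, 2, 3, 4, 5, 6, 7, 8].
  Class 3 (3 blocks): {0,1,8}; {2,5,7}; {3,4,6}. Points covered: [0, 1, 2, 3, 4, 5, 6, 7, 8].
All classes full (size 3)? YES. All classes cover every point? YES.
Resolvable? YES.

YES


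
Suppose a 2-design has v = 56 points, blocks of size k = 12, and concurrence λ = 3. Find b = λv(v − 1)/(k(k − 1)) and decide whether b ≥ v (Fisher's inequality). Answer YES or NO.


b = λv(v − 1)/(k(k − 1)) = 3·56·55/(12·11) = 9240/132 = 70.
Compare with v = 56: b ≥ v, so Fisher's inequality holds.

YES


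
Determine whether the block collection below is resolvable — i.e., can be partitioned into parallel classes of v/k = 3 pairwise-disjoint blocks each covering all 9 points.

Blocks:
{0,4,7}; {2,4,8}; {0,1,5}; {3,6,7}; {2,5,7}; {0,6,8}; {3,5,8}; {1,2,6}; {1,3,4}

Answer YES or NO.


v = 9, block size k = 3, number of blocks = 9.
For resolvability, blocks must partition into parallel classes of size v/k = 3.
Total blocks must therefore be a multiple of 3: 9 = 3·3 + 0 ⇒ divisible ✓.
Greedy packing gives 3 candidate class(es). Each should be a full parallel class (size 3, covers all 9 points).
  Class 1 (3 blocks): {0,4,7}; {3,5,8}; {1,2,6}. Points covered: [0, 1, 2, 3, 4, 5, 6, 7, 8].
  Class 2 (3 blocks): {2,4,8}; {0,1,5}; {3,6,7}. Points covered: [0, 1, 2, 3, 4, 5, 6, 7, 8].
  Class 3 (3 blocks): {2,5,7}; {0,6,8}; {1,3,4}. Points covered: [0, 1, 2, 3, 4, 5, 6, 7, 8].
All classes full (size 3)? YES. All classes cover every point? YES.
Resolvable? YES.

YES


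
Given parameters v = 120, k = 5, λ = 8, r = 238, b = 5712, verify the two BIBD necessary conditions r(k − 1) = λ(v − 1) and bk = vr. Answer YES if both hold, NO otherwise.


Condition (i): r(k − 1) = 238·4 = 952; λ(v − 1) = 8·119 = 952. Match? YES.
Condition (ii): bk = 5712·5 = 28560; vr = 120·238 = 28560. Match? YES.
Both conditions hold? YES.

YES


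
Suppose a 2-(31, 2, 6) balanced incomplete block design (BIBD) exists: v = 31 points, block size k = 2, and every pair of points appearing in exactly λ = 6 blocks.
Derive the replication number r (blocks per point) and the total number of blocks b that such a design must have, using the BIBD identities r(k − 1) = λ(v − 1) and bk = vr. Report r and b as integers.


Any 2-(v, k, λ) BIBD satisfies two necessary conditions:
  (i)  Each point sits in r blocks, and counting incidences through any fixed point gives r(k − 1) = λ(v − 1), so r = λ(v − 1)/(k − 1).
  (ii) Total incidences bk = vr, so b = vr/k.
Step 1: r = λ(v − 1)/(k − 1) = 6·(31 − 1)/(2 − 1) = 6·30/1 = 180/1 = 180.
Step 2: b = vr/k = 31·180/2 = 5580/2 = 2790.
Check integrality: r = 180 ∈ Z ✓, b = 2790 ∈ Z ✓.
(These identities are necessary conditions: they determine r and b for any design with these parameters, but do not by themselves prove that one exists.)

r = 180, b = 2790.


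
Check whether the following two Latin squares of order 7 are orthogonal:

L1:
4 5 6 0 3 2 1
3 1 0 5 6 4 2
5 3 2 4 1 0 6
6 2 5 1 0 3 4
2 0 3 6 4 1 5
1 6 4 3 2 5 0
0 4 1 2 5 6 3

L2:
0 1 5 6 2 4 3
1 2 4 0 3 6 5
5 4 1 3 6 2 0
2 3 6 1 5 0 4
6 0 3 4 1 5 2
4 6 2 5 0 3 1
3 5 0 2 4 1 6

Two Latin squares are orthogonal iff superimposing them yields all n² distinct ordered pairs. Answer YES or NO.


Form the n² = 49 superimposed pairs (L1[i][j], L2[i][j]), row by row (rows and columns indexed from 0):
row 0: (4,0) (5,1) (6,5) (0,6) (3,2) (2,4) (1,3)
row 1: (3,1) (1,2) (0,4) (5,0) (6,3) (4,6) (2,5)
row 2: (5,5) (3,4) (2,1) (4,3) (1,6) (0,2) (6,0)
row 3: (6,2) (2,3) (5,6) (1,1) (0,5) (3,0) (4,4)
row 4: (2,6) (0,0) (3,3) (6,4) (4,1) (1,5) (5,2)
row 5: (1,4) (6,6) (4,2) (3,5) (2,0) (5,3) (0,1)
row 6: (0,3) (4,5) (1,0) (2,2) (5,4) (6,1) (3,6)
Orthogonality requires all 49 pairs distinct.
Check by first coordinate: for each symbol s of L1, list the L2 entries in the n cells where L1 = s; they must all differ.
  L1 = 0: L2 entries (in reading order) 6, 4, 2, 5, 0, 1, 3 — all 7 distinct ✓
  L1 = 1: L2 entries (in reading order) 3, 2, 6, 1, 5, 4, 0 — all 7 distinct ✓
  L1 = 2: L2 entries (in reading order) 4, 5, 1, 3, 6, 0, 2 — all 7 distinct ✓
  L1 = 3: L2 entries (in reading order) 2, 1, 4, 0, 3, 5, 6 — all 7 distinct ✓
  L1 = 4: L2 entries (in reading order) 0, 6, 3, 4, 1, 2, 5 — all 7 distinct ✓
  L1 = 5: L2 entries (in reading order) 1, 0, 5, 6, 2, 3, 4 — all 7 distinct ✓
  L1 = 6: L2 entries (in reading order) 5, 3, 0, 2, 4, 6, 1 — all 7 distinct ✓
Every symbol of L1 meets every symbol of L2 exactly once, so all 49 pairs are distinct (49 of 49).
Conclusion: YES.

YES


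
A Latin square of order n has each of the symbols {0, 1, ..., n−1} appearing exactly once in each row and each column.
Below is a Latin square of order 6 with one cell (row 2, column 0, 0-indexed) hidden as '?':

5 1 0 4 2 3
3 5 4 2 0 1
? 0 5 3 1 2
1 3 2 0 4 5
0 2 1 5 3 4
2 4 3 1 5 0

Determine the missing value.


Row 2 contains symbols [0, 1, 2, 3, 5] — missing [4].
Column 0 contains symbols [0, 1, 2, 3, 5] — missing [4].
The missing symbol must appear in both missing sets; intersection = [4].
Therefore the hidden value is 4.

Missing value = 4.


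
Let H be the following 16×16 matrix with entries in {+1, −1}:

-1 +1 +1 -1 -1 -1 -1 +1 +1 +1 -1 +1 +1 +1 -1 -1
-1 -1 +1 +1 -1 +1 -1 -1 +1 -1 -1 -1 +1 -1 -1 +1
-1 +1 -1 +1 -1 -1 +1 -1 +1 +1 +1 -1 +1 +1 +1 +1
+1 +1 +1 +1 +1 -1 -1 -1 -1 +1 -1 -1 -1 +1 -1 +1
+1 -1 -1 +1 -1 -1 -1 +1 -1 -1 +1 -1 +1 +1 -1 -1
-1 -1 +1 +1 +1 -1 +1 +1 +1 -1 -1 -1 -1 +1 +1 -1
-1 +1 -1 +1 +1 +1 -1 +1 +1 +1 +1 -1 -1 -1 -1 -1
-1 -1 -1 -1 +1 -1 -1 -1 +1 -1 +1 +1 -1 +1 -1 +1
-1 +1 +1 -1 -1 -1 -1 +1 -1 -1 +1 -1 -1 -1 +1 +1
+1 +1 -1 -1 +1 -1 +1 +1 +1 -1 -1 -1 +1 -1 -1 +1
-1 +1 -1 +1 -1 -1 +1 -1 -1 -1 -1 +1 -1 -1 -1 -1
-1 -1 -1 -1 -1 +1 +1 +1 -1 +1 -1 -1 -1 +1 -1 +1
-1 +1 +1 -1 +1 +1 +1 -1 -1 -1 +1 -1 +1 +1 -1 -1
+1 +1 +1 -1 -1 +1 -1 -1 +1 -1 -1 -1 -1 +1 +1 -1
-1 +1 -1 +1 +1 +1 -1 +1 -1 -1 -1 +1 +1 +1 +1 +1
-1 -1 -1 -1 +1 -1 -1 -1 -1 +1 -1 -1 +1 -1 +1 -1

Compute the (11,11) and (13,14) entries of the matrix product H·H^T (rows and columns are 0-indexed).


Row 11 of H: [-1, -1, -1, -1, -1, 1, 1, 1, -1, 1, -1, -1, -1, 1, -1, 1].
Row 13 of H: [1, 1, 1, -1, -1, 1, -1, -1, 1, -1, -1, -1, -1, 1, 1, -1].
Row 14 of H: [-1, 1, -1, 1, 1, 1, -1, 1, -1, -1, -1, 1, 1, 1, 1, 1].
(H·H^T)[11][11] = Σ_j H[11][j]·H[11][j] = (-1)² + (-1)² + (-1)² + (-1)² + (-1)² + (1)² + (1)² + (1)² + (-1)² + (1)² + (-1)² + (-1)² + (-1)² + (1)² + (-1)² + (1)² = 1 + 1 + 1 + 1 + 1 + 1 + 1 + 1 + 1 + 1 + 1 + 1 + 1 + 1 + 1 + 1 = 16.
(H·H^T)[13][14] = Σ_j H[13][j]·H[14][j] = (1)·(-1) + (1)·(1) + (1)·(-1) + (-1)·(1) + (-1)·(1) + (1)·(1) + (-1)·(-1) + (-1)·(1) + (1)·(-1) + (-1)·(-1) + (-1)·(-1) + (-1)·(1) + (-1)·(1) + (1)·(1) + (1)·(1) + (-1)·(1) = -1 + 1 + -1 + -1 + -1 + 1 + 1 + -1 + -1 + 1 + 1 + -1 + -1 + 1 + 1 + -1 = -2.
Rows 13 and 14 are not orthogonal (dot product = -2 ≠ 0), so H is not a Hadamard matrix.

(11,11) entry = 16; (13,14) entry = -2.


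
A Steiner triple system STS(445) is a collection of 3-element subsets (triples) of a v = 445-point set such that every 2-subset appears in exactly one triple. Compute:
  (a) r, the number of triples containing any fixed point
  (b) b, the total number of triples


An STS(v) is a 2-(v, 3, 1) BIBD: block size k = 3, λ = 1.
Replication: r(k − 1) = λ(v − 1) ⇒ r·2 = 445 − 1 = 444 ⇒ r = 222.
Block count: b = v(v − 1)/6 = 445·444/6 = 197580/6 = 32930.
(Check via bk = vr: 32930·3 = 98790 = 445·222 = 98790 ✓.)

r = 222, b = 32930.


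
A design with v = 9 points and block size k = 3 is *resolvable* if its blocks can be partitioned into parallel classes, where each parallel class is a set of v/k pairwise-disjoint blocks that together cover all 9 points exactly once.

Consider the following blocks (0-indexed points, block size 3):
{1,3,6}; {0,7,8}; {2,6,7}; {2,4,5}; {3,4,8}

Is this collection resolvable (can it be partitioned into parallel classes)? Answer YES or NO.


v = 9, block size k = 3, number of blocks = 5.
For resolvability, blocks must partition into parallel classes of size v/k = 3.
Total blocks must therefore be a multiple of 3: 5 = 3·1 + 2 ⇒ not divisible ✗.
Resolvable? NO.

NO


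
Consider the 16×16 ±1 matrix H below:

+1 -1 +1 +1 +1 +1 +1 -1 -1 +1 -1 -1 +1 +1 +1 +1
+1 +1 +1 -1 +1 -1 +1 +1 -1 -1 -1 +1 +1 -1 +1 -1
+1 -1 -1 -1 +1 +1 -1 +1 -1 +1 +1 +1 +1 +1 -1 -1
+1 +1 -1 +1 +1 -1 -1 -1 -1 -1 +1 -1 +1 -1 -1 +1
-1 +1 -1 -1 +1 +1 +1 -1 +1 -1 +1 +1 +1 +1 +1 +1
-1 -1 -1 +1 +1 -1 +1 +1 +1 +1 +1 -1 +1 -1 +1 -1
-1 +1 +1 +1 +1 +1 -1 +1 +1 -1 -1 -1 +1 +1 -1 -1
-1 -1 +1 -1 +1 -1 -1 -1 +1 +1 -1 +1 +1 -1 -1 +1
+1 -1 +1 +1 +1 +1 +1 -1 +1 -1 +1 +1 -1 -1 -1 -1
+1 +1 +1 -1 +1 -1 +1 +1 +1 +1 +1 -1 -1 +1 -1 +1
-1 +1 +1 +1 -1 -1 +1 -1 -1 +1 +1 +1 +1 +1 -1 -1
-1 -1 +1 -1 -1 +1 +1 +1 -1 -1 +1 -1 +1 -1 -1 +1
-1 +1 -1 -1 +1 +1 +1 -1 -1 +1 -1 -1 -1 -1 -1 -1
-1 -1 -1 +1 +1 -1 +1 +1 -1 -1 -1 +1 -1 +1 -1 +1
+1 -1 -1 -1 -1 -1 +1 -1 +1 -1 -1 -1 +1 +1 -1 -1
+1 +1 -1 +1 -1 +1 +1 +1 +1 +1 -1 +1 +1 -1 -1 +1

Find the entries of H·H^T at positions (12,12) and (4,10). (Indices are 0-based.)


Row 4 of H: [-1, 1, -1, -1, 1, 1, 1, -1, 1, -1, 1, 1, 1, 1, 1, 1].
Row 10 of H: [-1, 1, 1, 1, -1, -1, 1, -1, -1, 1, 1, 1, 1, 1, -1, -1].
Row 12 of H: [-1, 1, -1, -1, 1, 1, 1, -1, -1, 1, -1, -1, -1, -1, -1, -1].
(H·H^T)[12][12] = Σ_j H[12][j]·H[12][j] = (-1)² + (1)² + (-1)² + (-1)² + (1)² + (1)² + (1)² + (-1)² + (-1)² + (1)² + (-1)² + (-1)² + (-1)² + (-1)² + (-1)² + (-1)² = 1 + 1 + 1 + 1 + 1 + 1 + 1 + 1 + 1 + 1 + 1 + 1 + 1 + 1 + 1 + 1 = 16.
(H·H^T)[4][10] = Σ_j H[4][j]·H[10][j] = (-1)·(-1) + (1)·(1) + (-1)·(1) + (-1)·(1) + (1)·(-1) + (1)·(-1) + (1)·(1) + (-1)·(-1) + (1)·(-1) + (-1)·(1) + (1)·(1) + (1)·(1) + (1)·(1) + (1)·(1) + (1)·(-1) + (1)·(-1) = 1 + 1 + -1 + -1 + -1 + -1 + 1 + 1 + -1 + -1 + 1 + 1 + 1 + 1 + -1 + -1 = 0.
So rows 4 and 10 are orthogonal; the diagonal entry equals n = 16.

(12,12) entry = 16; (4,10) entry = 0.


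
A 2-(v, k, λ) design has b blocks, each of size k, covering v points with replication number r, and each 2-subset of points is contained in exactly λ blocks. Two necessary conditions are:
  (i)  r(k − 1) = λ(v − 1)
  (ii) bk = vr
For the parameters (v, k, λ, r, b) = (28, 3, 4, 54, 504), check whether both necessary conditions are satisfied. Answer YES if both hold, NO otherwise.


Condition (i): r(k − 1) = 54·2 = 108; λ(v − 1) = 4·27 = 108. Match? YES.
Condition (ii): bk = 504·3 = 1512; vr = 28·54 = 1512. Match? YES.
Both conditions hold? YES.

YES


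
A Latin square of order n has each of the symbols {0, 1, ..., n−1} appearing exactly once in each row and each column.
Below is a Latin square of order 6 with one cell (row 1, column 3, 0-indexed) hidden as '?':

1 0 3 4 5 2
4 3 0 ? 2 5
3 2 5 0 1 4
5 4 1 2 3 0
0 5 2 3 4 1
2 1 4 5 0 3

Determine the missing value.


Row 1 contains symbols [0, 2, 3, 4, 5] — missing [1].
Column 3 contains symbols [0, 2, 3, 4, 5] — missing [1].
The missing symbol must appear in both missing sets; intersection = [1].
Therefore the hidden value is 1.

Missing value = 1.


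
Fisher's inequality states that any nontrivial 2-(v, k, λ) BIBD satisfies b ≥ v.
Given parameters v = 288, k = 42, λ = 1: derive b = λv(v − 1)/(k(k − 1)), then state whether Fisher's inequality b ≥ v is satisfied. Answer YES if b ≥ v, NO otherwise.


r = λ(v − 1)/(k − 1) = 1·287/41 = 7.
b = vr/k = 288·7/42 = 48.
Fisher's inequality: b ≥ v ⇔ 48 ≥ 288? NO.

NO


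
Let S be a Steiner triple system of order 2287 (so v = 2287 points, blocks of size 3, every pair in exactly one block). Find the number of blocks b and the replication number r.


An STS(v) is a 2-(v, 3, 1) BIBD: block size k = 3, λ = 1.
Replication: r(k − 1) = λ(v − 1) ⇒ r·2 = 2287 − 1 = 2286 ⇒ r = 1143.
Block count: bk = vr ⇒ b·3 = 2287·1143 = 2614041 ⇒ b = 871347.
(Check via b = v(v − 1)/6 = 2287·2286/6 = 5228082/6 = 871347.)

r = 1143, b = 871347.


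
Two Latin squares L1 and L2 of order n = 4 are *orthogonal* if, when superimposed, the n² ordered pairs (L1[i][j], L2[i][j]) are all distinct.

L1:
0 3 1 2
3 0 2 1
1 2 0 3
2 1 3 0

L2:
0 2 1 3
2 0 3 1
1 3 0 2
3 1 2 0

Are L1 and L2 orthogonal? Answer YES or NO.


Form the n² = 16 superimposed pairs (L1[i][j], L2[i][j]), row by row (rows and columns indexed from 0):
row 0: (0,0) (3,2) (1,1) (2,3)
row 1: (3,2) (0,0) (2,3) (1,1)
row 2: (1,1) (2,3) (0,0) (3,2)
row 3: (2,3) (1,1) (3,2) (0,0)
Orthogonality requires all 16 pairs distinct.
But the pair (3,2) repeats: cell (0,1) has L1 = 3, L2 = 2, and cell (1,0) has L1 = 3, L2 = 2.
A repeated pair means some other pair never occurs (only 4 distinct pairs out of 16), so the squares are not orthogonal.
Conclusion: NO.

NO


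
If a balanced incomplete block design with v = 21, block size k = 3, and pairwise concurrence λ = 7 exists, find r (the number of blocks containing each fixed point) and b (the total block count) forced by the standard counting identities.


Any 2-(v, k, λ) BIBD satisfies two necessary conditions:
  (i)  Each point sits in r blocks, and counting incidences through any fixed point gives r(k − 1) = λ(v − 1), so r = λ(v − 1)/(k − 1).
  (ii) Total incidences bk = vr, so b = vr/k.
Step 1: r = λ(v − 1)/(k − 1) = 7·(21 − 1)/(3 − 1) = 7·20/2 = 140/2 = 70.
Step 2: b = vr/k = 21·70/3 = 1470/3 = 490.
Check integrality: r = 70 ∈ Z ✓, b = 490 ∈ Z ✓.
(These identities are necessary conditions: they determine r and b for any design with these parameters, but do not by themselves prove that one exists.)

r = 70, b = 490.


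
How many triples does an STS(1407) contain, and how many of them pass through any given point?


An STS(v) is a 2-(v, 3, 1) BIBD: block size k = 3, λ = 1.
Replication: r(k − 1) = λ(v − 1) ⇒ r·2 = 1407 − 1 = 1406 ⇒ r = 703.
Block count: bk = vr ⇒ b·3 = 1407·703 = 989121 ⇒ b = 329707.
(Check via b = v(v − 1)/6 = 1407·1406/6 = 1978242/6 = 329707.)

r = 703, b = 329707.


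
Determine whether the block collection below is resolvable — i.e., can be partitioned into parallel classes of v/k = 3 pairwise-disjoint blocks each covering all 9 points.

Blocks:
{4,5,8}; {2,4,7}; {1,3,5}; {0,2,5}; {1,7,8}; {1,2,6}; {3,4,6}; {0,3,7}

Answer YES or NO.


v = 9, block size k = 3, number of blocks = 8.
For resolvability, blocks must partition into parallel classes of size v/k = 3.
Total blocks must therefore be a multiple of 3: 8 = 3·2 + 2 ⇒ not divisible ✗.
Resolvable? NO.

NO


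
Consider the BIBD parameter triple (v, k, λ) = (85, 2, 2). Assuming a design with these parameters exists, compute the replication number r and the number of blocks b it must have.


Any 2-(v, k, λ) BIBD satisfies two necessary conditions:
  (i)  Each point sits in r blocks, and counting incidences through any fixed point gives r(k − 1) = λ(v − 1), so r = λ(v − 1)/(k − 1).
  (ii) Total incidences bk = vr, so b = vr/k.
Step 1: r = λ(v − 1)/(k − 1) = 2·(85 − 1)/(2 − 1) = 2·84/1 = 168/1 = 168.
Step 2: b = vr/k = 85·168/2 = 14280/2 = 7140.
Check integrality: r = 168 ∈ Z ✓, b = 7140 ∈ Z ✓.
(These identities are necessary conditions: they determine r and b for any design with these parameters, but do not by themselves prove that one exists.)

r = 168, b = 7140.


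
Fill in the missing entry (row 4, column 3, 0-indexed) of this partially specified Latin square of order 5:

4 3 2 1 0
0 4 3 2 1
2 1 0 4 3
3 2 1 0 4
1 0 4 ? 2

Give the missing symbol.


Row 4 contains symbols [0, 1, 2, 4] — missing [3].
Column 3 contains symbols [0, 1, 2, 4] — missing [3].
The missing symbol must appear in both missing sets; intersection = [3].
Therefore the hidden value is 3.

Missing value = 3.


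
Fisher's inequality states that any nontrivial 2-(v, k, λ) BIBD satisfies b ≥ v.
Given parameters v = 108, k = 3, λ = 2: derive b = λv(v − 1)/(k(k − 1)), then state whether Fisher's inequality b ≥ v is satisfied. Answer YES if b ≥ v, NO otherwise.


r = λ(v − 1)/(k − 1) = 2·107/2 = 107.
b = vr/k = 108·107/3 = 3852.
Fisher's inequality: b ≥ v ⇔ 3852 ≥ 108? YES.

YES


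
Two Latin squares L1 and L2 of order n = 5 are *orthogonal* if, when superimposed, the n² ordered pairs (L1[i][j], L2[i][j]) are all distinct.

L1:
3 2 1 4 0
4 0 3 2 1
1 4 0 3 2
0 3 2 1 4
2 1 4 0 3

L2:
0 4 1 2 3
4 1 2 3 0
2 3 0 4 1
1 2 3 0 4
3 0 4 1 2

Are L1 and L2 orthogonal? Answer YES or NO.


Form the n² = 25 superimposed pairs (L1[i][j], L2[i][j]), row by row (rows and columns indexed from 0):
row 0: (3,0) (2,4) (1,1) (4,2) (0,3)
row 1: (4,4) (0,1) (3,2) (2,3) (1,0)
row 2: (1,2) (4,3) (0,0) (3,4) (2,1)
row 3: (0,1) (3,2) (2,3) (1,0) (4,4)
row 4: (2,3) (1,0) (4,4) (0,1) (3,2)
Orthogonality requires all 25 pairs distinct.
But the pair (0,1) repeats: cell (1,1) has L1 = 0, L2 = 1, and cell (3,0) has L1 = 0, L2 = 1.
A repeated pair means some other pair never occurs (only 15 distinct pairs out of 25), so the squares are not orthogonal.
Conclusion: NO.

NO


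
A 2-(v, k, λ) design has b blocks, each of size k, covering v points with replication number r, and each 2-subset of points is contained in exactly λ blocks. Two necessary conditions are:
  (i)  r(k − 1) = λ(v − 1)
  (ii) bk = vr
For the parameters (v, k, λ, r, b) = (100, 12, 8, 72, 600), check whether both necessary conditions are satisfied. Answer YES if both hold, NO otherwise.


Condition (i): r(k − 1) = 72·11 = 792; λ(v − 1) = 8·99 = 792. Match? YES.
Condition (ii): bk = 600·12 = 7200; vr = 100·72 = 7200. Match? YES.
Both conditions hold? YES.

YES


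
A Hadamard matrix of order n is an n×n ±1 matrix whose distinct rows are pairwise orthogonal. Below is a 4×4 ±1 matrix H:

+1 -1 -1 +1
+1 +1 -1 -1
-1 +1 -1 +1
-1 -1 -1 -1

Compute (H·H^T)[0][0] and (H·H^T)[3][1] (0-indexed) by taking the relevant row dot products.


Row 0 of H: [1, -1, -1, 1].
Row 1 of H: [1, 1, -1, -1].
Row 3 of H: [-1, -1, -1, -1].
(H·H^T)[0][0] = Σ_j H[0][j]·H[0][j] = (1)² + (-1)² + (-1)² + (1)² = 1 + 1 + 1 + 1 = 4.
(H·H^T)[3][1] = Σ_j H[3][j]·H[1][j] = (-1)·(1) + (-1)·(1) + (-1)·(-1) + (-1)·(-1) = -1 + -1 + 1 + 1 = 0.
So rows 3 and 1 are orthogonal; the diagonal entry equals n = 4.

(0,0) entry = 4; (3,1) entry = 0.
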